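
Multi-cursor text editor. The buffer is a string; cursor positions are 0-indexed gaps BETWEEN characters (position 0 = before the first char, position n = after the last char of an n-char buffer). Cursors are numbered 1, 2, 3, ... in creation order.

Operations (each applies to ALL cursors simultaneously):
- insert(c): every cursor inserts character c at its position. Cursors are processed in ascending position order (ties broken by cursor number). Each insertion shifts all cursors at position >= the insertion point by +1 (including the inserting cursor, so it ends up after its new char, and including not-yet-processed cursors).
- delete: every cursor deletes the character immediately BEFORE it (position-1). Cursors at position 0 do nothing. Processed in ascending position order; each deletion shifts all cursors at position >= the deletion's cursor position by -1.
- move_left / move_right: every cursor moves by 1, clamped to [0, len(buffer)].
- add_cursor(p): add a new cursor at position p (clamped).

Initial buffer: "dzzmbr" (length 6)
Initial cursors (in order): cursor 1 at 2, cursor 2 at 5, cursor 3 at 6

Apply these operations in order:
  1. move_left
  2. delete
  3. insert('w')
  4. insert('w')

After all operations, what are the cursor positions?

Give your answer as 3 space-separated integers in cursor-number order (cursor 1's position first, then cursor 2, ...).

Answer: 2 8 8

Derivation:
After op 1 (move_left): buffer="dzzmbr" (len 6), cursors c1@1 c2@4 c3@5, authorship ......
After op 2 (delete): buffer="zzr" (len 3), cursors c1@0 c2@2 c3@2, authorship ...
After op 3 (insert('w')): buffer="wzzwwr" (len 6), cursors c1@1 c2@5 c3@5, authorship 1..23.
After op 4 (insert('w')): buffer="wwzzwwwwr" (len 9), cursors c1@2 c2@8 c3@8, authorship 11..2323.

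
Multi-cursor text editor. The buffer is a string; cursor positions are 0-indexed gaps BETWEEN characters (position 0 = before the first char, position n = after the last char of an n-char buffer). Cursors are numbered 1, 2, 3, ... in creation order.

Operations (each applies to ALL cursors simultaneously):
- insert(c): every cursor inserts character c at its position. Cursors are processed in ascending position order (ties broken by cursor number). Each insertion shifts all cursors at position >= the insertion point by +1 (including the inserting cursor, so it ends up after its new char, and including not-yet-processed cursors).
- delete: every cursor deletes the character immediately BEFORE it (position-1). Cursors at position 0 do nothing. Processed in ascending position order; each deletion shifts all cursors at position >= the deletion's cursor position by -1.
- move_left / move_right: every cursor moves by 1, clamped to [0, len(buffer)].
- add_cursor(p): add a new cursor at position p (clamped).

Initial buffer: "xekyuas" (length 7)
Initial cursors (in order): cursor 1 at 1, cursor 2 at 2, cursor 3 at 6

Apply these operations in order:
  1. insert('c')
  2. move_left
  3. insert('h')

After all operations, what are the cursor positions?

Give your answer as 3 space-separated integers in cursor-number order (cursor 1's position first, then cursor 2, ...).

Answer: 2 5 11

Derivation:
After op 1 (insert('c')): buffer="xceckyuacs" (len 10), cursors c1@2 c2@4 c3@9, authorship .1.2....3.
After op 2 (move_left): buffer="xceckyuacs" (len 10), cursors c1@1 c2@3 c3@8, authorship .1.2....3.
After op 3 (insert('h')): buffer="xhcehckyuahcs" (len 13), cursors c1@2 c2@5 c3@11, authorship .11.22....33.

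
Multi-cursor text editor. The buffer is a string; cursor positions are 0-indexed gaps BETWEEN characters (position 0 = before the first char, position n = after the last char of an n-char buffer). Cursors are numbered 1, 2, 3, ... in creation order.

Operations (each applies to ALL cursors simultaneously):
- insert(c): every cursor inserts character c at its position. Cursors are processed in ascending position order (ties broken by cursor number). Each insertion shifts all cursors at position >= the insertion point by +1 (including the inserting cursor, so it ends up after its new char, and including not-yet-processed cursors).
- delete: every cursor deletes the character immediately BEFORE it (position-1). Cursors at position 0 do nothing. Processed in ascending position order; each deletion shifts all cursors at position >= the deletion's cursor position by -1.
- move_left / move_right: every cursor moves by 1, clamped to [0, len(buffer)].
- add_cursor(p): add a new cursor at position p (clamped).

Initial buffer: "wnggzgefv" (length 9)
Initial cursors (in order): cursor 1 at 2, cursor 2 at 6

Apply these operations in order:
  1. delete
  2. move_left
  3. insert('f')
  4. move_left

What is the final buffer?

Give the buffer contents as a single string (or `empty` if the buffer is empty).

After op 1 (delete): buffer="wggzefv" (len 7), cursors c1@1 c2@4, authorship .......
After op 2 (move_left): buffer="wggzefv" (len 7), cursors c1@0 c2@3, authorship .......
After op 3 (insert('f')): buffer="fwggfzefv" (len 9), cursors c1@1 c2@5, authorship 1...2....
After op 4 (move_left): buffer="fwggfzefv" (len 9), cursors c1@0 c2@4, authorship 1...2....

Answer: fwggfzefv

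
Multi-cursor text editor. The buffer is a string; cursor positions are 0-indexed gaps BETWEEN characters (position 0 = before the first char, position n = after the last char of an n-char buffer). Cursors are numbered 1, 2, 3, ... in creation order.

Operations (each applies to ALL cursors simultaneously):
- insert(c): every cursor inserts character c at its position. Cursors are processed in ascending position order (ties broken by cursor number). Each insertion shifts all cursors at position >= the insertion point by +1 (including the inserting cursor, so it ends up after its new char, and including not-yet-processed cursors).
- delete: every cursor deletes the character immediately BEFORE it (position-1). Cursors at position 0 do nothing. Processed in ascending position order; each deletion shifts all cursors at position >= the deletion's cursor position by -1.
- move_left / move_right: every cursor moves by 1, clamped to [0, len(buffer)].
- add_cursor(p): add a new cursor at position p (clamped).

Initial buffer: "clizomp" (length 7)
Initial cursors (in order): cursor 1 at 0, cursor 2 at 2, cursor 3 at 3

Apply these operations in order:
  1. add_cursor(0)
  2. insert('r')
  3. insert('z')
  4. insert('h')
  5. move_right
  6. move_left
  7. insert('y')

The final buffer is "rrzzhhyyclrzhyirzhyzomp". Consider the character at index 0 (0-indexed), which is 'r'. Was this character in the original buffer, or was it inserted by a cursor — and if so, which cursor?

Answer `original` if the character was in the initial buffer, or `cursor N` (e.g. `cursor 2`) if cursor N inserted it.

Answer: cursor 1

Derivation:
After op 1 (add_cursor(0)): buffer="clizomp" (len 7), cursors c1@0 c4@0 c2@2 c3@3, authorship .......
After op 2 (insert('r')): buffer="rrclrirzomp" (len 11), cursors c1@2 c4@2 c2@5 c3@7, authorship 14..2.3....
After op 3 (insert('z')): buffer="rrzzclrzirzzomp" (len 15), cursors c1@4 c4@4 c2@8 c3@11, authorship 1414..22.33....
After op 4 (insert('h')): buffer="rrzzhhclrzhirzhzomp" (len 19), cursors c1@6 c4@6 c2@11 c3@15, authorship 141414..222.333....
After op 5 (move_right): buffer="rrzzhhclrzhirzhzomp" (len 19), cursors c1@7 c4@7 c2@12 c3@16, authorship 141414..222.333....
After op 6 (move_left): buffer="rrzzhhclrzhirzhzomp" (len 19), cursors c1@6 c4@6 c2@11 c3@15, authorship 141414..222.333....
After op 7 (insert('y')): buffer="rrzzhhyyclrzhyirzhyzomp" (len 23), cursors c1@8 c4@8 c2@14 c3@19, authorship 14141414..2222.3333....
Authorship (.=original, N=cursor N): 1 4 1 4 1 4 1 4 . . 2 2 2 2 . 3 3 3 3 . . . .
Index 0: author = 1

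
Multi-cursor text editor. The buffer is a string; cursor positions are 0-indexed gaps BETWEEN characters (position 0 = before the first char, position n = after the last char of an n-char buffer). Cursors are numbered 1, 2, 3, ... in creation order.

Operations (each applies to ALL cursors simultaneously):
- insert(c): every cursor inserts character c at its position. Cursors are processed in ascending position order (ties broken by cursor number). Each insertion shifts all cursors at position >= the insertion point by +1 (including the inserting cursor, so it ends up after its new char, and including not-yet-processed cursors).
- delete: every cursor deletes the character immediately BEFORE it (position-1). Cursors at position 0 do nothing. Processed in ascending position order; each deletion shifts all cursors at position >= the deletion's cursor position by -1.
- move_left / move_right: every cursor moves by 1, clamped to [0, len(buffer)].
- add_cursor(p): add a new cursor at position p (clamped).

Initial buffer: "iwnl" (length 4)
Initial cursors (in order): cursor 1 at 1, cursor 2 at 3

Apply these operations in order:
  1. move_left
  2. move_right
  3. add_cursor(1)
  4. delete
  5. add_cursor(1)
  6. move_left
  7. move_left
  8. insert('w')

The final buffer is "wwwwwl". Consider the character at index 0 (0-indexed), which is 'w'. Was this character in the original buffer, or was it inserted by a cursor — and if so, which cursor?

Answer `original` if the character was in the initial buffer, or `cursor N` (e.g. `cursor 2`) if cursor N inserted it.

Answer: cursor 1

Derivation:
After op 1 (move_left): buffer="iwnl" (len 4), cursors c1@0 c2@2, authorship ....
After op 2 (move_right): buffer="iwnl" (len 4), cursors c1@1 c2@3, authorship ....
After op 3 (add_cursor(1)): buffer="iwnl" (len 4), cursors c1@1 c3@1 c2@3, authorship ....
After op 4 (delete): buffer="wl" (len 2), cursors c1@0 c3@0 c2@1, authorship ..
After op 5 (add_cursor(1)): buffer="wl" (len 2), cursors c1@0 c3@0 c2@1 c4@1, authorship ..
After op 6 (move_left): buffer="wl" (len 2), cursors c1@0 c2@0 c3@0 c4@0, authorship ..
After op 7 (move_left): buffer="wl" (len 2), cursors c1@0 c2@0 c3@0 c4@0, authorship ..
After op 8 (insert('w')): buffer="wwwwwl" (len 6), cursors c1@4 c2@4 c3@4 c4@4, authorship 1234..
Authorship (.=original, N=cursor N): 1 2 3 4 . .
Index 0: author = 1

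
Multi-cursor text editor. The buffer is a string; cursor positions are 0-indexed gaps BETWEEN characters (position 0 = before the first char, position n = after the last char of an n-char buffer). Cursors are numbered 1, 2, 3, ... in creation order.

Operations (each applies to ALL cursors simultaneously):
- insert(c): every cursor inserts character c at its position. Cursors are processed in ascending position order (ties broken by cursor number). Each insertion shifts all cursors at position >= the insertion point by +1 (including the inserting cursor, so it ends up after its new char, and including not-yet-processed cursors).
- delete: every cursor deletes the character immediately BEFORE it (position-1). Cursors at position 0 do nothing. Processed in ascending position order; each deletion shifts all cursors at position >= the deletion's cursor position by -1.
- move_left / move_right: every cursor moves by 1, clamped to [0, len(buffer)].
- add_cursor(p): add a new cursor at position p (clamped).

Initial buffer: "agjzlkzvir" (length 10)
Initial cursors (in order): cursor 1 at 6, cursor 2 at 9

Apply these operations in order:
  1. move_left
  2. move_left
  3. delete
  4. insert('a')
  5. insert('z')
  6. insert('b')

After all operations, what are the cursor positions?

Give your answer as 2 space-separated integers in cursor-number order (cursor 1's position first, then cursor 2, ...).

Answer: 6 11

Derivation:
After op 1 (move_left): buffer="agjzlkzvir" (len 10), cursors c1@5 c2@8, authorship ..........
After op 2 (move_left): buffer="agjzlkzvir" (len 10), cursors c1@4 c2@7, authorship ..........
After op 3 (delete): buffer="agjlkvir" (len 8), cursors c1@3 c2@5, authorship ........
After op 4 (insert('a')): buffer="agjalkavir" (len 10), cursors c1@4 c2@7, authorship ...1..2...
After op 5 (insert('z')): buffer="agjazlkazvir" (len 12), cursors c1@5 c2@9, authorship ...11..22...
After op 6 (insert('b')): buffer="agjazblkazbvir" (len 14), cursors c1@6 c2@11, authorship ...111..222...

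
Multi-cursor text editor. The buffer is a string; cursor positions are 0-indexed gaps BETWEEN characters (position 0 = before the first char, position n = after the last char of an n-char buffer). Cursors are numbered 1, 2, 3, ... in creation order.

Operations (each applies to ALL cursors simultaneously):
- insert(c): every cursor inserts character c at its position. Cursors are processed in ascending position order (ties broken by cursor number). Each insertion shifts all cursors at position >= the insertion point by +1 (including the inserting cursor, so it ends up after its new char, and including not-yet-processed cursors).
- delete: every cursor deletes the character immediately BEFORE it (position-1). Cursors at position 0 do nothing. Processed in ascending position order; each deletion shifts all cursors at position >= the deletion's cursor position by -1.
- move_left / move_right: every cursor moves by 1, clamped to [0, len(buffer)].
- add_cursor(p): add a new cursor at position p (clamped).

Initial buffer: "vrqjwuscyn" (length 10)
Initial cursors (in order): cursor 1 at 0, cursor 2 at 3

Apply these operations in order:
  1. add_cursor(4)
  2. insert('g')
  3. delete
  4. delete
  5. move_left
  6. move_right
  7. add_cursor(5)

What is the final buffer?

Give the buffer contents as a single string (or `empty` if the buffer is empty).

After op 1 (add_cursor(4)): buffer="vrqjwuscyn" (len 10), cursors c1@0 c2@3 c3@4, authorship ..........
After op 2 (insert('g')): buffer="gvrqgjgwuscyn" (len 13), cursors c1@1 c2@5 c3@7, authorship 1...2.3......
After op 3 (delete): buffer="vrqjwuscyn" (len 10), cursors c1@0 c2@3 c3@4, authorship ..........
After op 4 (delete): buffer="vrwuscyn" (len 8), cursors c1@0 c2@2 c3@2, authorship ........
After op 5 (move_left): buffer="vrwuscyn" (len 8), cursors c1@0 c2@1 c3@1, authorship ........
After op 6 (move_right): buffer="vrwuscyn" (len 8), cursors c1@1 c2@2 c3@2, authorship ........
After op 7 (add_cursor(5)): buffer="vrwuscyn" (len 8), cursors c1@1 c2@2 c3@2 c4@5, authorship ........

Answer: vrwuscyn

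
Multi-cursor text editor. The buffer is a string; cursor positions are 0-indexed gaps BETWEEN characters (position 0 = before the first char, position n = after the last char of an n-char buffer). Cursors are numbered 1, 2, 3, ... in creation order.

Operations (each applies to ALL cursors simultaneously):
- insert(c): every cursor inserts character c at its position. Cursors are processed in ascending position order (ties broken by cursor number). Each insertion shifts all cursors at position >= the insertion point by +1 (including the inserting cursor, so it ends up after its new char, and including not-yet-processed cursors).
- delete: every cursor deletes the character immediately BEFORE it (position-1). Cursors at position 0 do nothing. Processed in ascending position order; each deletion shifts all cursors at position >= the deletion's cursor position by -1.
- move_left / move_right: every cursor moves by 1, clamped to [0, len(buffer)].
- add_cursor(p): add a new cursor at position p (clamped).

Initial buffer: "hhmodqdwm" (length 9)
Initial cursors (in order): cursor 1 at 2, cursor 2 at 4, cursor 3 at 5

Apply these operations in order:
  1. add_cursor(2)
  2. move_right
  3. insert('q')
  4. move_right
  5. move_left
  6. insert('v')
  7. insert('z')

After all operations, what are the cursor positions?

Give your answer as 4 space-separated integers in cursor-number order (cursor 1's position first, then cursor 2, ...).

After op 1 (add_cursor(2)): buffer="hhmodqdwm" (len 9), cursors c1@2 c4@2 c2@4 c3@5, authorship .........
After op 2 (move_right): buffer="hhmodqdwm" (len 9), cursors c1@3 c4@3 c2@5 c3@6, authorship .........
After op 3 (insert('q')): buffer="hhmqqodqqqdwm" (len 13), cursors c1@5 c4@5 c2@8 c3@10, authorship ...14..2.3...
After op 4 (move_right): buffer="hhmqqodqqqdwm" (len 13), cursors c1@6 c4@6 c2@9 c3@11, authorship ...14..2.3...
After op 5 (move_left): buffer="hhmqqodqqqdwm" (len 13), cursors c1@5 c4@5 c2@8 c3@10, authorship ...14..2.3...
After op 6 (insert('v')): buffer="hhmqqvvodqvqqvdwm" (len 17), cursors c1@7 c4@7 c2@11 c3@14, authorship ...1414..22.33...
After op 7 (insert('z')): buffer="hhmqqvvzzodqvzqqvzdwm" (len 21), cursors c1@9 c4@9 c2@14 c3@18, authorship ...141414..222.333...

Answer: 9 14 18 9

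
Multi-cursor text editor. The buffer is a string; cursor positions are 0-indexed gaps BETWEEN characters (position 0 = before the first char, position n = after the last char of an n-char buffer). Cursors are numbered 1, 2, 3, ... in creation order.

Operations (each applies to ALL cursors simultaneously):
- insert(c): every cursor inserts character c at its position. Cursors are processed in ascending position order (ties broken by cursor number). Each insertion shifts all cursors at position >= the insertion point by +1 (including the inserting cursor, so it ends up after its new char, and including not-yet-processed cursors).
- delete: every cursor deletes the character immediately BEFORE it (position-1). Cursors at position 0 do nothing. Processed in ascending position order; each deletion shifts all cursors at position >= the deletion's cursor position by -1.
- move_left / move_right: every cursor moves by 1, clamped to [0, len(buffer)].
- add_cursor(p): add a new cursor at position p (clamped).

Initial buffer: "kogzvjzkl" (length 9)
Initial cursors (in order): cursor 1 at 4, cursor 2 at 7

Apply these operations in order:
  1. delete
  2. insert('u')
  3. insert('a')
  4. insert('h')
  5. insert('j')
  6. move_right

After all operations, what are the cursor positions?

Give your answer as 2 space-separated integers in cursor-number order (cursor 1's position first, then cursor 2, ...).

Answer: 8 14

Derivation:
After op 1 (delete): buffer="kogvjkl" (len 7), cursors c1@3 c2@5, authorship .......
After op 2 (insert('u')): buffer="koguvjukl" (len 9), cursors c1@4 c2@7, authorship ...1..2..
After op 3 (insert('a')): buffer="koguavjuakl" (len 11), cursors c1@5 c2@9, authorship ...11..22..
After op 4 (insert('h')): buffer="koguahvjuahkl" (len 13), cursors c1@6 c2@11, authorship ...111..222..
After op 5 (insert('j')): buffer="koguahjvjuahjkl" (len 15), cursors c1@7 c2@13, authorship ...1111..2222..
After op 6 (move_right): buffer="koguahjvjuahjkl" (len 15), cursors c1@8 c2@14, authorship ...1111..2222..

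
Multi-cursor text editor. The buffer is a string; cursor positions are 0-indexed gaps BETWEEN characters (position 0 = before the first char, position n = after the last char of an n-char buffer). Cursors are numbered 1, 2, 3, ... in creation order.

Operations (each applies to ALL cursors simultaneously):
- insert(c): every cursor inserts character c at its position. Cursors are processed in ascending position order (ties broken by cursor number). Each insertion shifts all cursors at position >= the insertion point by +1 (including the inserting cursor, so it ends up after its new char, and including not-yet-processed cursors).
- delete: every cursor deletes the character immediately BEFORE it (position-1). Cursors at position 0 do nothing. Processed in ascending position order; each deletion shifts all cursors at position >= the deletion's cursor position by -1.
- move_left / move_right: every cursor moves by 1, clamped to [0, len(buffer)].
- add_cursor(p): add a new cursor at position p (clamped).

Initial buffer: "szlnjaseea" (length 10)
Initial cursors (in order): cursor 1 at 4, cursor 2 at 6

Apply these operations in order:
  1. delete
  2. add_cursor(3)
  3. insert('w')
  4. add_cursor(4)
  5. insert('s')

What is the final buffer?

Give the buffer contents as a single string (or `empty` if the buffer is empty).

Answer: szlwswssjwsseea

Derivation:
After op 1 (delete): buffer="szljseea" (len 8), cursors c1@3 c2@4, authorship ........
After op 2 (add_cursor(3)): buffer="szljseea" (len 8), cursors c1@3 c3@3 c2@4, authorship ........
After op 3 (insert('w')): buffer="szlwwjwseea" (len 11), cursors c1@5 c3@5 c2@7, authorship ...13.2....
After op 4 (add_cursor(4)): buffer="szlwwjwseea" (len 11), cursors c4@4 c1@5 c3@5 c2@7, authorship ...13.2....
After op 5 (insert('s')): buffer="szlwswssjwsseea" (len 15), cursors c4@5 c1@8 c3@8 c2@11, authorship ...14313.22....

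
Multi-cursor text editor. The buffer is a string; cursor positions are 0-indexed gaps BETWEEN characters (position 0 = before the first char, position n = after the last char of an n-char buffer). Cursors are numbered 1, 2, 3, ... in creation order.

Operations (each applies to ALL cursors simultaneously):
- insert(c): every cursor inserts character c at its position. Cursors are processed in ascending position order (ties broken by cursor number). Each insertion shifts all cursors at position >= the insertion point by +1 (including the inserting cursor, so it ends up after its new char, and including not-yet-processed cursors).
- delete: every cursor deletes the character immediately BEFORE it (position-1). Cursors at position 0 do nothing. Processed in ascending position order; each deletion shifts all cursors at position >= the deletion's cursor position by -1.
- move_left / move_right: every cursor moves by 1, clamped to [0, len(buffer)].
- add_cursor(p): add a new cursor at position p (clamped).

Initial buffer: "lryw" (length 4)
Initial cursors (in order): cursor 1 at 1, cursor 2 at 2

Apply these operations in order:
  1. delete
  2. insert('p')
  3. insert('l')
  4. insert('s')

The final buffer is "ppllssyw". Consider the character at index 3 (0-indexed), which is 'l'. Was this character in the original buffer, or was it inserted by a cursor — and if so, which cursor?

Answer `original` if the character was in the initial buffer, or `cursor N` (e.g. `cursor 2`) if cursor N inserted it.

Answer: cursor 2

Derivation:
After op 1 (delete): buffer="yw" (len 2), cursors c1@0 c2@0, authorship ..
After op 2 (insert('p')): buffer="ppyw" (len 4), cursors c1@2 c2@2, authorship 12..
After op 3 (insert('l')): buffer="ppllyw" (len 6), cursors c1@4 c2@4, authorship 1212..
After op 4 (insert('s')): buffer="ppllssyw" (len 8), cursors c1@6 c2@6, authorship 121212..
Authorship (.=original, N=cursor N): 1 2 1 2 1 2 . .
Index 3: author = 2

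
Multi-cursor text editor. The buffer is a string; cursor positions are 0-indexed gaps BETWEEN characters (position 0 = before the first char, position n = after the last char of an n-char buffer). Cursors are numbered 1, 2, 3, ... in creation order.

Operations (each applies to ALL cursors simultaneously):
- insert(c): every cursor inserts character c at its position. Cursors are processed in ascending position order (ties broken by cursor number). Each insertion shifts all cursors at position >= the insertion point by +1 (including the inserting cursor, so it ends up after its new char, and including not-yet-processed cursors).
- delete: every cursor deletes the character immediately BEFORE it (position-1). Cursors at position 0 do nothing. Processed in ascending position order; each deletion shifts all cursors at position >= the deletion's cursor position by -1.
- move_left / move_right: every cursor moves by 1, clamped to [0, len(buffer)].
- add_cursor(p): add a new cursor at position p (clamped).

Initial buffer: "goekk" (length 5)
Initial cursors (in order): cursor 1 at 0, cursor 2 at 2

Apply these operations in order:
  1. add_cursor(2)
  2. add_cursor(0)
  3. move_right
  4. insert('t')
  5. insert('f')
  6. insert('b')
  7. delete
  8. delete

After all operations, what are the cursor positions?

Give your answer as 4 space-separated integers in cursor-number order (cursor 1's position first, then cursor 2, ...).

Answer: 3 7 7 3

Derivation:
After op 1 (add_cursor(2)): buffer="goekk" (len 5), cursors c1@0 c2@2 c3@2, authorship .....
After op 2 (add_cursor(0)): buffer="goekk" (len 5), cursors c1@0 c4@0 c2@2 c3@2, authorship .....
After op 3 (move_right): buffer="goekk" (len 5), cursors c1@1 c4@1 c2@3 c3@3, authorship .....
After op 4 (insert('t')): buffer="gttoettkk" (len 9), cursors c1@3 c4@3 c2@7 c3@7, authorship .14..23..
After op 5 (insert('f')): buffer="gttffoettffkk" (len 13), cursors c1@5 c4@5 c2@11 c3@11, authorship .1414..2323..
After op 6 (insert('b')): buffer="gttffbboettffbbkk" (len 17), cursors c1@7 c4@7 c2@15 c3@15, authorship .141414..232323..
After op 7 (delete): buffer="gttffoettffkk" (len 13), cursors c1@5 c4@5 c2@11 c3@11, authorship .1414..2323..
After op 8 (delete): buffer="gttoettkk" (len 9), cursors c1@3 c4@3 c2@7 c3@7, authorship .14..23..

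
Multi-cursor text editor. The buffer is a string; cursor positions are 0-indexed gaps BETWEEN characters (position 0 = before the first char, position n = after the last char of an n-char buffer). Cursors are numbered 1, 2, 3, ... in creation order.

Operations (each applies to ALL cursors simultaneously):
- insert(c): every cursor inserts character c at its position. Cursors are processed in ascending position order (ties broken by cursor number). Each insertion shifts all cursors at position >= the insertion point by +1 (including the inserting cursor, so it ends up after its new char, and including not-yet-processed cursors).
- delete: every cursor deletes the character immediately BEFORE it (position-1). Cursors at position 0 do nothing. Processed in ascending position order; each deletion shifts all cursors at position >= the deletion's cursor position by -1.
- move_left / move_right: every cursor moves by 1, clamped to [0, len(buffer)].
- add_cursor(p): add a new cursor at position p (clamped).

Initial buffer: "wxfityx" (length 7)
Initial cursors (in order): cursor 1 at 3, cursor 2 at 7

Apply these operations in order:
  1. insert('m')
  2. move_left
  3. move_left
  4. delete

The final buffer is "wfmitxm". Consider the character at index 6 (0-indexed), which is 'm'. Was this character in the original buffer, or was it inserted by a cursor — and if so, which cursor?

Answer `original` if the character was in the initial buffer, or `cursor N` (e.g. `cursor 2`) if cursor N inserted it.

Answer: cursor 2

Derivation:
After op 1 (insert('m')): buffer="wxfmityxm" (len 9), cursors c1@4 c2@9, authorship ...1....2
After op 2 (move_left): buffer="wxfmityxm" (len 9), cursors c1@3 c2@8, authorship ...1....2
After op 3 (move_left): buffer="wxfmityxm" (len 9), cursors c1@2 c2@7, authorship ...1....2
After op 4 (delete): buffer="wfmitxm" (len 7), cursors c1@1 c2@5, authorship ..1...2
Authorship (.=original, N=cursor N): . . 1 . . . 2
Index 6: author = 2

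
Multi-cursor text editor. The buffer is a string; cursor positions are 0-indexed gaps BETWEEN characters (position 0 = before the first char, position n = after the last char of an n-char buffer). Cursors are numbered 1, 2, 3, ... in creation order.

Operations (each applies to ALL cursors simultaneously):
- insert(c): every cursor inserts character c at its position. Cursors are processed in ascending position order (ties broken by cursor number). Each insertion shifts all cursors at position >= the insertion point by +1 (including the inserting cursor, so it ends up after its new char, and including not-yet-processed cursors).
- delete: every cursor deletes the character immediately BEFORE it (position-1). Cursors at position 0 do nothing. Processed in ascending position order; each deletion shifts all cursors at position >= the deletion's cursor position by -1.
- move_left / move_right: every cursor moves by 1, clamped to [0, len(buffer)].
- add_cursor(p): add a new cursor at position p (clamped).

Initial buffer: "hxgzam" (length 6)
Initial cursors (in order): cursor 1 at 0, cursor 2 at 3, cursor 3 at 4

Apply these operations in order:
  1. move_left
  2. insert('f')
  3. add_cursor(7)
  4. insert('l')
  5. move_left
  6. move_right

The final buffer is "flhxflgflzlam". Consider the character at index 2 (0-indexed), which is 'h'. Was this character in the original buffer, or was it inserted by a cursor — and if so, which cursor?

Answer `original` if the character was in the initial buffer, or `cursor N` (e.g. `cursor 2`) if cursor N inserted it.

Answer: original

Derivation:
After op 1 (move_left): buffer="hxgzam" (len 6), cursors c1@0 c2@2 c3@3, authorship ......
After op 2 (insert('f')): buffer="fhxfgfzam" (len 9), cursors c1@1 c2@4 c3@6, authorship 1..2.3...
After op 3 (add_cursor(7)): buffer="fhxfgfzam" (len 9), cursors c1@1 c2@4 c3@6 c4@7, authorship 1..2.3...
After op 4 (insert('l')): buffer="flhxflgflzlam" (len 13), cursors c1@2 c2@6 c3@9 c4@11, authorship 11..22.33.4..
After op 5 (move_left): buffer="flhxflgflzlam" (len 13), cursors c1@1 c2@5 c3@8 c4@10, authorship 11..22.33.4..
After op 6 (move_right): buffer="flhxflgflzlam" (len 13), cursors c1@2 c2@6 c3@9 c4@11, authorship 11..22.33.4..
Authorship (.=original, N=cursor N): 1 1 . . 2 2 . 3 3 . 4 . .
Index 2: author = original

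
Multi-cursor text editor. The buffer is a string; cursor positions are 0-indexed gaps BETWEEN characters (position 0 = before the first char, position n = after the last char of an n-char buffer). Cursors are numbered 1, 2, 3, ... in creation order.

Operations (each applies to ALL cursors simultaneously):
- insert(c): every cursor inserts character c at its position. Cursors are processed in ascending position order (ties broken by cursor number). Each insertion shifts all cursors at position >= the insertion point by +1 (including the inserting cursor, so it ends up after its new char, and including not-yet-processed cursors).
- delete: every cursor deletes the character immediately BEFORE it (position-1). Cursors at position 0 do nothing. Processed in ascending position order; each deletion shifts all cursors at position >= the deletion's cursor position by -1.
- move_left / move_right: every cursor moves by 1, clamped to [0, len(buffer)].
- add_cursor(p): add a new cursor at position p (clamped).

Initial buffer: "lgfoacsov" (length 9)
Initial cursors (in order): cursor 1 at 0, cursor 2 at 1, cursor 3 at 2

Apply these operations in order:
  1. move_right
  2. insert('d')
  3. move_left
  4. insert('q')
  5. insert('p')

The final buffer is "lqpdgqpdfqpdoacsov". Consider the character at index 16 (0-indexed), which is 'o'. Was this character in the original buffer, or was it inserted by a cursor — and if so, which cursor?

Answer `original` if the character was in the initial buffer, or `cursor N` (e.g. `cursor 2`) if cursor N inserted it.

Answer: original

Derivation:
After op 1 (move_right): buffer="lgfoacsov" (len 9), cursors c1@1 c2@2 c3@3, authorship .........
After op 2 (insert('d')): buffer="ldgdfdoacsov" (len 12), cursors c1@2 c2@4 c3@6, authorship .1.2.3......
After op 3 (move_left): buffer="ldgdfdoacsov" (len 12), cursors c1@1 c2@3 c3@5, authorship .1.2.3......
After op 4 (insert('q')): buffer="lqdgqdfqdoacsov" (len 15), cursors c1@2 c2@5 c3@8, authorship .11.22.33......
After op 5 (insert('p')): buffer="lqpdgqpdfqpdoacsov" (len 18), cursors c1@3 c2@7 c3@11, authorship .111.222.333......
Authorship (.=original, N=cursor N): . 1 1 1 . 2 2 2 . 3 3 3 . . . . . .
Index 16: author = original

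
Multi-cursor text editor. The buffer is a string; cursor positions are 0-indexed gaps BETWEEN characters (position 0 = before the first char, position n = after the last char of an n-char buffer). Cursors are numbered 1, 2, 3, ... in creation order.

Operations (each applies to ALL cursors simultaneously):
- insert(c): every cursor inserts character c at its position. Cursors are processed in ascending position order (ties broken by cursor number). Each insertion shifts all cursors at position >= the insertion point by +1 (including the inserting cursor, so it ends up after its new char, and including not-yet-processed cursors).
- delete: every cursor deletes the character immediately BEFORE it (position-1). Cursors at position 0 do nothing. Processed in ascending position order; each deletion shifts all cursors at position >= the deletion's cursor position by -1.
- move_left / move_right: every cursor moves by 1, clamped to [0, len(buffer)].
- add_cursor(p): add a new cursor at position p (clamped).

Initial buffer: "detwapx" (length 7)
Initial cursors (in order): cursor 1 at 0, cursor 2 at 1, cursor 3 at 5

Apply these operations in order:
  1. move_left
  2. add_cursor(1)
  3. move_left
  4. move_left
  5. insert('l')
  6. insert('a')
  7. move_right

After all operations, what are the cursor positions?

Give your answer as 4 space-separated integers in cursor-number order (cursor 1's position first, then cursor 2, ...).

Answer: 7 7 11 7

Derivation:
After op 1 (move_left): buffer="detwapx" (len 7), cursors c1@0 c2@0 c3@4, authorship .......
After op 2 (add_cursor(1)): buffer="detwapx" (len 7), cursors c1@0 c2@0 c4@1 c3@4, authorship .......
After op 3 (move_left): buffer="detwapx" (len 7), cursors c1@0 c2@0 c4@0 c3@3, authorship .......
After op 4 (move_left): buffer="detwapx" (len 7), cursors c1@0 c2@0 c4@0 c3@2, authorship .......
After op 5 (insert('l')): buffer="llldeltwapx" (len 11), cursors c1@3 c2@3 c4@3 c3@6, authorship 124..3.....
After op 6 (insert('a')): buffer="lllaaadelatwapx" (len 15), cursors c1@6 c2@6 c4@6 c3@10, authorship 124124..33.....
After op 7 (move_right): buffer="lllaaadelatwapx" (len 15), cursors c1@7 c2@7 c4@7 c3@11, authorship 124124..33.....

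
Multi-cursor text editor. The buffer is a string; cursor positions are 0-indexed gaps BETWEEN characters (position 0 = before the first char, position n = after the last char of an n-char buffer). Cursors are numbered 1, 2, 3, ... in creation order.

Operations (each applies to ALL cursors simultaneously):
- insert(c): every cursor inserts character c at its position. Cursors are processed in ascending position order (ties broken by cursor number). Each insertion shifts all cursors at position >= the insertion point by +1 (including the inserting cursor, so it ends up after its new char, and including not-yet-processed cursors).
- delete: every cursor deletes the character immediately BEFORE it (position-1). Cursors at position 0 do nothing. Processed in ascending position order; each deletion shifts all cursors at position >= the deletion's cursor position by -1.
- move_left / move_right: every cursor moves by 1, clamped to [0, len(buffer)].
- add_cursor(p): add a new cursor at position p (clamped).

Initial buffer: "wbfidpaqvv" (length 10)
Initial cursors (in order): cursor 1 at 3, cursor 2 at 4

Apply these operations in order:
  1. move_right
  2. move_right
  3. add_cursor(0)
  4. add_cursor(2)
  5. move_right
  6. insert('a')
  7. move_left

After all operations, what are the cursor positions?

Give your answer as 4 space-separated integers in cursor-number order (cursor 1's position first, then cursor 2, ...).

After op 1 (move_right): buffer="wbfidpaqvv" (len 10), cursors c1@4 c2@5, authorship ..........
After op 2 (move_right): buffer="wbfidpaqvv" (len 10), cursors c1@5 c2@6, authorship ..........
After op 3 (add_cursor(0)): buffer="wbfidpaqvv" (len 10), cursors c3@0 c1@5 c2@6, authorship ..........
After op 4 (add_cursor(2)): buffer="wbfidpaqvv" (len 10), cursors c3@0 c4@2 c1@5 c2@6, authorship ..........
After op 5 (move_right): buffer="wbfidpaqvv" (len 10), cursors c3@1 c4@3 c1@6 c2@7, authorship ..........
After op 6 (insert('a')): buffer="wabfaidpaaaqvv" (len 14), cursors c3@2 c4@5 c1@9 c2@11, authorship .3..4...1.2...
After op 7 (move_left): buffer="wabfaidpaaaqvv" (len 14), cursors c3@1 c4@4 c1@8 c2@10, authorship .3..4...1.2...

Answer: 8 10 1 4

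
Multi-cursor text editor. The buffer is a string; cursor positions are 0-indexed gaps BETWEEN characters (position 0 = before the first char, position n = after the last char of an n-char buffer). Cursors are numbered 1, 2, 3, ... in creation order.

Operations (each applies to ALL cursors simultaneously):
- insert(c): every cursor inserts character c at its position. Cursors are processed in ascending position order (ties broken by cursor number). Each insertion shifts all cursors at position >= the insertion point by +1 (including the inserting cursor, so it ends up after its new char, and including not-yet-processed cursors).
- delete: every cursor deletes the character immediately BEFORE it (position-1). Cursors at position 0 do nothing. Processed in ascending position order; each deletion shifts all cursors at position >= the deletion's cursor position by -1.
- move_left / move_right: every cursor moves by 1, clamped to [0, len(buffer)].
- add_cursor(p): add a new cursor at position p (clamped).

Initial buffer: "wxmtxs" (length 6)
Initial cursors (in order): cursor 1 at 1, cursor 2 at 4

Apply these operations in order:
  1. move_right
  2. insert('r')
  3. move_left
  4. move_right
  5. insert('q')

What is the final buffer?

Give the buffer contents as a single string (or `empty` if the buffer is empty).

Answer: wxrqmtxrqs

Derivation:
After op 1 (move_right): buffer="wxmtxs" (len 6), cursors c1@2 c2@5, authorship ......
After op 2 (insert('r')): buffer="wxrmtxrs" (len 8), cursors c1@3 c2@7, authorship ..1...2.
After op 3 (move_left): buffer="wxrmtxrs" (len 8), cursors c1@2 c2@6, authorship ..1...2.
After op 4 (move_right): buffer="wxrmtxrs" (len 8), cursors c1@3 c2@7, authorship ..1...2.
After op 5 (insert('q')): buffer="wxrqmtxrqs" (len 10), cursors c1@4 c2@9, authorship ..11...22.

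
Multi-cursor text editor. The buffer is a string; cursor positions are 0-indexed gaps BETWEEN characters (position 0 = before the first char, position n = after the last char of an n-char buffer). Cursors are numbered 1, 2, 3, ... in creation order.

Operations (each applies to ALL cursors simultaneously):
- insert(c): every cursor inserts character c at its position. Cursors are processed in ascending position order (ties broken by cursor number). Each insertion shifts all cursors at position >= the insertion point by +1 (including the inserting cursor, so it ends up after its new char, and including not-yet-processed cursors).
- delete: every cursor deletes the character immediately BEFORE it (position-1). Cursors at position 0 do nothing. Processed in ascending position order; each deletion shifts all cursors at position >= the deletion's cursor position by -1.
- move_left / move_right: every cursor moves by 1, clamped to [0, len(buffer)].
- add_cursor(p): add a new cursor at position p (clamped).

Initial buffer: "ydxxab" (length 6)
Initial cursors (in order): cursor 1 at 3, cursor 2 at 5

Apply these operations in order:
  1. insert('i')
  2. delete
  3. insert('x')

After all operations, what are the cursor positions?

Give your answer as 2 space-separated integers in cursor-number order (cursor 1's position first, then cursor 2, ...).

After op 1 (insert('i')): buffer="ydxixaib" (len 8), cursors c1@4 c2@7, authorship ...1..2.
After op 2 (delete): buffer="ydxxab" (len 6), cursors c1@3 c2@5, authorship ......
After op 3 (insert('x')): buffer="ydxxxaxb" (len 8), cursors c1@4 c2@7, authorship ...1..2.

Answer: 4 7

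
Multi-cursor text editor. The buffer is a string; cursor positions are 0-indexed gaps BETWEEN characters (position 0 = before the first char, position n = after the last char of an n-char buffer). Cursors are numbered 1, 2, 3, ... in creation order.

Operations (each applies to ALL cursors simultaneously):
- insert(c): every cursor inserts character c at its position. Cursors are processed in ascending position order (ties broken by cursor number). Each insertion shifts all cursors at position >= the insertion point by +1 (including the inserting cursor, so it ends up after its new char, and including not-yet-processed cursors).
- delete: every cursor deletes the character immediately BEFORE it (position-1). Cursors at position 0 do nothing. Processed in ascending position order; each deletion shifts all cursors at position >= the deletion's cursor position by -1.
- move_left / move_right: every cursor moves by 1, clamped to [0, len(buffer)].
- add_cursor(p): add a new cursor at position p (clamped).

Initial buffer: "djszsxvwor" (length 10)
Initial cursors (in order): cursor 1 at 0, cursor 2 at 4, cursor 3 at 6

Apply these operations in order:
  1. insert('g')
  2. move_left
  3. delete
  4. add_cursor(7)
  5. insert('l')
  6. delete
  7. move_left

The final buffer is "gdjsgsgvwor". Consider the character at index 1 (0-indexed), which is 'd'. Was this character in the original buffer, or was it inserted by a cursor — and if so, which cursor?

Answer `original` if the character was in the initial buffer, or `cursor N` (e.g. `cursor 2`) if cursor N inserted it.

Answer: original

Derivation:
After op 1 (insert('g')): buffer="gdjszgsxgvwor" (len 13), cursors c1@1 c2@6 c3@9, authorship 1....2..3....
After op 2 (move_left): buffer="gdjszgsxgvwor" (len 13), cursors c1@0 c2@5 c3@8, authorship 1....2..3....
After op 3 (delete): buffer="gdjsgsgvwor" (len 11), cursors c1@0 c2@4 c3@6, authorship 1...2.3....
After op 4 (add_cursor(7)): buffer="gdjsgsgvwor" (len 11), cursors c1@0 c2@4 c3@6 c4@7, authorship 1...2.3....
After op 5 (insert('l')): buffer="lgdjslgslglvwor" (len 15), cursors c1@1 c2@6 c3@9 c4@11, authorship 11...22.334....
After op 6 (delete): buffer="gdjsgsgvwor" (len 11), cursors c1@0 c2@4 c3@6 c4@7, authorship 1...2.3....
After op 7 (move_left): buffer="gdjsgsgvwor" (len 11), cursors c1@0 c2@3 c3@5 c4@6, authorship 1...2.3....
Authorship (.=original, N=cursor N): 1 . . . 2 . 3 . . . .
Index 1: author = original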